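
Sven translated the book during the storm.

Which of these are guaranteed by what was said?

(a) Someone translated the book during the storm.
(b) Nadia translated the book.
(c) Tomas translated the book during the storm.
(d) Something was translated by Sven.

(a) Entailed — this follows by dropping conjuncts from the translating event's description.
(b) Not entailed — the passage has Sven translating the book, not Nadia.
(c) Not entailed — the passage has Sven translating the book, not Tomas.
(d) Entailed — dropping 'during the storm' and generalizing the patient leaves a sub-description the original still satisfies.

(a), (d)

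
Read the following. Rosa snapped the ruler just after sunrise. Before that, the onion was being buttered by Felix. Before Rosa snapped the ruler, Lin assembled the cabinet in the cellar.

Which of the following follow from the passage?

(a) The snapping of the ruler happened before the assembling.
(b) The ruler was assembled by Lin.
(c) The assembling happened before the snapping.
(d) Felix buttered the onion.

(a) Not entailed — the narrative places the assembling before the snapping, not after.
(b) Not entailed — Lin assembled the cabinet, not the ruler; the ruler belongs to the snapping event.
(c) Entailed — the narrative places the assembling before the snapping.
(d) Not entailed — 'was buttering' is progressive on an accomplishment; it does not entail the completed 'buttered'.

(c)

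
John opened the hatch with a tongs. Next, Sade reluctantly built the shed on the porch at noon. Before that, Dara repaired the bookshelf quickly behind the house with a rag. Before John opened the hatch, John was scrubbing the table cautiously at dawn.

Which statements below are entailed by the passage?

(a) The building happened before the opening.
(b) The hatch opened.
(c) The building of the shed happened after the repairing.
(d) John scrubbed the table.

(a) Not entailed — the narrative places the opening before the building, not after.
(b) Entailed — 'John opened the hatch' is causative; it entails the inchoative 'the hatch opened'.
(c) Entailed — the narrative places the repairing before the building.
(d) Entailed — 'scrub' is an activity; 'was scrubbing' entails that some scrubbing happened, so 'scrubbed' holds.

(b), (c), (d)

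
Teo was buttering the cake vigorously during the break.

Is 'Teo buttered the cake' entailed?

no

'was buttering' is progressive; for an accomplishment like 'butter the cake', it doesn't entail completion.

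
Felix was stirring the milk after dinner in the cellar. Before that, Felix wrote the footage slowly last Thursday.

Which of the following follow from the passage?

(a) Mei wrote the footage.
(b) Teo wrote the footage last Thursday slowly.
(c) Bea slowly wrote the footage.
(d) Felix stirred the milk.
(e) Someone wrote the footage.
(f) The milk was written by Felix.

(a) Not entailed — the passage has Felix writing the footage, not Mei.
(b) Not entailed — the passage has Felix writing the footage, not Teo.
(c) Not entailed — the passage has Felix writing the footage, not Bea.
(d) Entailed — 'stir' is an activity; 'was stirring' entails that some stirring happened, so 'stirred' holds.
(e) Entailed — every conjunct here is already in the original writing event.
(f) Not entailed — Felix wrote the footage, not the milk; the milk belongs to the stirring event.

(d), (e)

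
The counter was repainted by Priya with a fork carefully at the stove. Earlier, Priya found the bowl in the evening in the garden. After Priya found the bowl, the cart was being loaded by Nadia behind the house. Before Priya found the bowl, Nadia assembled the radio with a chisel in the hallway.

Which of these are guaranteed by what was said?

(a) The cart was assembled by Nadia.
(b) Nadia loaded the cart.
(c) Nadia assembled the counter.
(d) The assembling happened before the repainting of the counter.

(d)

(a) Not entailed — Nadia assembled the radio, not the cart; the cart belongs to the loading event.
(b) Not entailed — 'was loading' is progressive on an accomplishment; it does not entail the completed 'loaded'.
(c) Not entailed — Nadia assembled the radio, not the counter; the counter belongs to the repainting event.
(d) Entailed — the narrative places the assembling before the repainting.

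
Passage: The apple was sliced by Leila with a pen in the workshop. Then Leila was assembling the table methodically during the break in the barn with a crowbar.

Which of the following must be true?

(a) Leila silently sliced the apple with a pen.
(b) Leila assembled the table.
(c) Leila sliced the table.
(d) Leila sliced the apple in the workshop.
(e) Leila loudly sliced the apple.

(d)

(a) Not entailed — 'silently' adds information not in the original event.
(b) Not entailed — 'was assembling' is progressive on an accomplishment; it does not entail the completed 'assembled'.
(c) Not entailed — Leila sliced the apple, not the table; the table belongs to the assembling event.
(d) Entailed — this follows by dropping conjuncts from the slicing event's description.
(e) Not entailed — 'loudly' adds information not in the original event.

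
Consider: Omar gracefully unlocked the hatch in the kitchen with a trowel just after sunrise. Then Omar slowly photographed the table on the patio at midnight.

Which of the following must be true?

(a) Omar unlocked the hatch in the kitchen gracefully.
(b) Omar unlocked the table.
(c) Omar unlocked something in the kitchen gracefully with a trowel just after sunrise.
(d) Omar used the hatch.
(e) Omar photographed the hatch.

(a) Entailed — every conjunct here is already in the original unlocking event.
(b) Not entailed — Omar unlocked the hatch, not the table; the table belongs to the photographing event.
(c) Entailed — every conjunct here is already in the original unlocking event.
(d) Not entailed — the hatch is the patient, not an instrument — Omar used a trowel.
(e) Not entailed — Omar photographed the table, not the hatch; the hatch belongs to the unlocking event.

(a), (c)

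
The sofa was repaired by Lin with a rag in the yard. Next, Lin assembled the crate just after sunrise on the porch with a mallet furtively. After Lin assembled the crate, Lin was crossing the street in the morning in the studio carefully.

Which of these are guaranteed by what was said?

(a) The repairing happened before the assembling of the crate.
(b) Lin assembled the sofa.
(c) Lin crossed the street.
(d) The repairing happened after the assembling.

(a) Entailed — the narrative places the repairing before the assembling.
(b) Not entailed — Lin assembled the crate, not the sofa; the sofa belongs to the repairing event.
(c) Not entailed — 'was crossing' is progressive on an accomplishment; it does not entail the completed 'crossed'.
(d) Not entailed — the narrative places the repairing before the assembling, not after.

(a)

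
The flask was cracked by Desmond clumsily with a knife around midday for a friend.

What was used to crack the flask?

a knife

'with a knife' marks the instrument of the cracking event.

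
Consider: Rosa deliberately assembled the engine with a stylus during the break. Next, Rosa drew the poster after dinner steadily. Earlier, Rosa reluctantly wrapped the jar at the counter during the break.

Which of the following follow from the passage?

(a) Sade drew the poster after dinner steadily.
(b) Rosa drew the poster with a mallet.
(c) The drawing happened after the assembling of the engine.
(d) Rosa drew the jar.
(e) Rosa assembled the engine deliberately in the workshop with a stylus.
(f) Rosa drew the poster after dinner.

(a) Not entailed — the passage has Rosa drawing the poster, not Sade.
(b) Not entailed — 'with a mallet' adds information not in the original event.
(c) Entailed — the narrative places the assembling before the drawing.
(d) Not entailed — Rosa drew the poster, not the jar; the jar belongs to the wrapping event.
(e) Not entailed — 'in the workshop' adds information not in the original event.
(f) Entailed — dropping 'steadily' leaves a sub-description the original still satisfies.

(c), (f)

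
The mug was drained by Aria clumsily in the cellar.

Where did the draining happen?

in the cellar

'in the cellar' marks the location of the draining event.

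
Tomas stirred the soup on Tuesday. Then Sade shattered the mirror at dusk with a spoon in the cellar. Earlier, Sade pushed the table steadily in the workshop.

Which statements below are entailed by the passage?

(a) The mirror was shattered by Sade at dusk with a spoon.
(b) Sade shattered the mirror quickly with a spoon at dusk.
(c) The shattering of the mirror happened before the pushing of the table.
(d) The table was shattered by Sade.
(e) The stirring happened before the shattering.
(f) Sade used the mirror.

(a), (e)

(a) Entailed — this follows by dropping conjuncts from the shattering event's description.
(b) Not entailed — 'quickly' adds information not in the original event.
(c) Not entailed — the narrative places the pushing before the shattering, not after.
(d) Not entailed — Sade shattered the mirror, not the table; the table belongs to the pushing event.
(e) Entailed — the narrative places the stirring before the shattering.
(f) Not entailed — the mirror is the patient, not an instrument — Sade used a spoon.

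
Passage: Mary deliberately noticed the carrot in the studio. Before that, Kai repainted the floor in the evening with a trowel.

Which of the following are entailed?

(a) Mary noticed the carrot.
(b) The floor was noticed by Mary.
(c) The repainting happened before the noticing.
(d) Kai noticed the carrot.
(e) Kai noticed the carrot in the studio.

(a) Entailed — the original entails any weakening of itself; this just drops 'in the studio', 'deliberately'.
(b) Not entailed — Mary noticed the carrot, not the floor; the floor belongs to the repainting event.
(c) Entailed — the narrative places the repainting before the noticing.
(d) Not entailed — the passage has Mary noticing the carrot, not Kai.
(e) Not entailed — the passage has Mary noticing the carrot, not Kai.

(a), (c)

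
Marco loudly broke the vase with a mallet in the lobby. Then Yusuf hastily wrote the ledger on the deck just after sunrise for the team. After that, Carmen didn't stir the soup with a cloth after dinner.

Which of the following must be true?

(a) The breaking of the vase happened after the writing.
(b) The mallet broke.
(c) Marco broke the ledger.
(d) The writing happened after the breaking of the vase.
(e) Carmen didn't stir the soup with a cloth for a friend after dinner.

(d), (e)

(a) Not entailed — the narrative places the breaking before the writing, not after.
(b) Not entailed — the vase is what broke, not the mallet.
(c) Not entailed — Marco broke the vase, not the ledger; the ledger belongs to the writing event.
(d) Entailed — the narrative places the breaking before the writing.
(e) Entailed — under negation, adding a further restriction is entailed: if no such stirring event occurred, none occurred for a friend either.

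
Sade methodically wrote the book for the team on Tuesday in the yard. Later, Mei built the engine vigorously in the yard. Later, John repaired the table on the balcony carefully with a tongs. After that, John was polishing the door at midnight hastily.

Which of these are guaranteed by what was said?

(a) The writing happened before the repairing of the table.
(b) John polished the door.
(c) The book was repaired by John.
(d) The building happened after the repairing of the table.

(a) Entailed — the narrative places the writing before the repairing.
(b) Entailed — 'polish' is an activity; 'was polishing' entails that some polishing happened, so 'polished' holds.
(c) Not entailed — John repaired the table, not the book; the book belongs to the writing event.
(d) Not entailed — the narrative places the building before the repairing, not after.

(a), (b)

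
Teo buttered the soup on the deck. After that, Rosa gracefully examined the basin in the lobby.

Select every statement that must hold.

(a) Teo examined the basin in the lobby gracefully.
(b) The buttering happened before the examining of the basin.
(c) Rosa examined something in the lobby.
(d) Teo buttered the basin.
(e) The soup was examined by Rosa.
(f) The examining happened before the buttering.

(a) Not entailed — the passage has Rosa examining the basin, not Teo.
(b) Entailed — the narrative places the buttering before the examining.
(c) Entailed — this follows by dropping conjuncts from the examining event's description.
(d) Not entailed — Teo buttered the soup, not the basin; the basin belongs to the examining event.
(e) Not entailed — Rosa examined the basin, not the soup; the soup belongs to the buttering event.
(f) Not entailed — the narrative places the buttering before the examining, not after.

(b), (c)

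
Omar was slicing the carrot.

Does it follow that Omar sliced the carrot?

no

'was slicing' is progressive; for an accomplishment like 'slice the carrot', it doesn't entail completion.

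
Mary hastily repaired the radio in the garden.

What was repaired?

'the radio' marks the patient of the repairing event.

the radio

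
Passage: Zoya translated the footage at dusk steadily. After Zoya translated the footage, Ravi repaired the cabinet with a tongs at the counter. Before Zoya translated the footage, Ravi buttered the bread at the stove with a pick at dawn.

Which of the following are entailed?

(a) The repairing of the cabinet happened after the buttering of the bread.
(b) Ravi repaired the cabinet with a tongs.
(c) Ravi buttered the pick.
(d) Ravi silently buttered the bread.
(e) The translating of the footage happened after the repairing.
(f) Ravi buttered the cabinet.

(a) Entailed — the narrative places the buttering before the repairing.
(b) Entailed — dropping 'at the counter' leaves a sub-description the original still satisfies.
(c) Not entailed — the pick is the instrument, not what was buttered.
(d) Not entailed — 'silently' adds information not in the original event.
(e) Not entailed — the narrative places the translating before the repairing, not after.
(f) Not entailed — Ravi buttered the bread, not the cabinet; the cabinet belongs to the repairing event.

(a), (b)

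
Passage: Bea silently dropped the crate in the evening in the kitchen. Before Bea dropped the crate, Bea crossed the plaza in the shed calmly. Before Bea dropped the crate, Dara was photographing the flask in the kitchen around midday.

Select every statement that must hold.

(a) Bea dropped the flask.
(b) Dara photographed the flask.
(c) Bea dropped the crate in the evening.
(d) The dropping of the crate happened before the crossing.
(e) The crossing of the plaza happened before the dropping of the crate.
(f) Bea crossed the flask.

(c), (e)

(a) Not entailed — Bea dropped the crate, not the flask; the flask belongs to the photographing event.
(b) Not entailed — 'was photographing' is progressive on an accomplishment; it does not entail the completed 'photographed'.
(c) Entailed — the original entails any weakening of itself; this just drops 'in the kitchen', 'silently'.
(d) Not entailed — the narrative places the crossing before the dropping, not after.
(e) Entailed — the narrative places the crossing before the dropping.
(f) Not entailed — Bea crossed the plaza, not the flask; the flask belongs to the photographing event.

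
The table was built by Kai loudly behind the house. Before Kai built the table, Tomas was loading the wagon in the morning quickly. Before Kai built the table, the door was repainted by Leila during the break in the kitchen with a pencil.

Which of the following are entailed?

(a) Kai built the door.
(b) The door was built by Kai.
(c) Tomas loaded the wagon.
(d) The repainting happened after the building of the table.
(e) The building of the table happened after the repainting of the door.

(a) Not entailed — Kai built the table, not the door; the door belongs to the repainting event.
(b) Not entailed — Kai built the table, not the door; the door belongs to the repainting event.
(c) Not entailed — 'was loading' is progressive on an accomplishment; it does not entail the completed 'loaded'.
(d) Not entailed — the narrative places the repainting before the building, not after.
(e) Entailed — the narrative places the repainting before the building.

(e)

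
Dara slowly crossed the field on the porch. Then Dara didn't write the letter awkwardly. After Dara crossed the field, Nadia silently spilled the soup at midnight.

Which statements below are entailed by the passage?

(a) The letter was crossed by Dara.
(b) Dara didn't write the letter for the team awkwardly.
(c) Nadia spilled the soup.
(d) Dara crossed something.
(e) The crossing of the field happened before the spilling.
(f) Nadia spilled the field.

(a) Not entailed — Dara crossed the field, not the letter; the letter belongs to the writing event.
(b) Entailed — under negation, adding a further restriction is entailed: if no such writing event occurred, none occurred for the team either.
(c) Entailed — this follows by dropping conjuncts from the spilling event's description.
(d) Entailed — dropping 'on the porch', 'slowly' and generalizing the patient leaves a sub-description the original still satisfies.
(e) Entailed — the narrative places the crossing before the spilling.
(f) Not entailed — Nadia spilled the soup, not the field; the field belongs to the crossing event.

(b), (c), (d), (e)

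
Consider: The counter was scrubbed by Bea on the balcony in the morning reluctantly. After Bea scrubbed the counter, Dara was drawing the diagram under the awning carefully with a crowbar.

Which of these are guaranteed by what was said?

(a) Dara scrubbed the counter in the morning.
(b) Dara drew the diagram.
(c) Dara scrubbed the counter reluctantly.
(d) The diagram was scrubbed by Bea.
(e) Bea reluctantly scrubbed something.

(e)

(a) Not entailed — the passage has Bea scrubbing the counter, not Dara.
(b) Not entailed — 'was drawing' is progressive on an accomplishment; it does not entail the completed 'drew'.
(c) Not entailed — the passage has Bea scrubbing the counter, not Dara.
(d) Not entailed — Bea scrubbed the counter, not the diagram; the diagram belongs to the drawing event.
(e) Entailed — the original entails any weakening of itself; this just drops 'on the balcony', 'in the morning' and generalizes the patient.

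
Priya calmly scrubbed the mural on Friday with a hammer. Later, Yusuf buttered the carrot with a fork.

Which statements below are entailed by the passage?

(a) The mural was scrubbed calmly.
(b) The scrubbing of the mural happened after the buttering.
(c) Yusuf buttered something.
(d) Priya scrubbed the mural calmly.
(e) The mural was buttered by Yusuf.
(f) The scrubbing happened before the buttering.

(a) Entailed — the original entails any weakening of itself; this just drops 'on Friday', 'with a hammer' and generalizes the agent.
(b) Not entailed — the narrative places the scrubbing before the buttering, not after.
(c) Entailed — this follows by dropping conjuncts from the buttering event's description.
(d) Entailed — the original entails any weakening of itself; this just drops 'on Friday', 'with a hammer'.
(e) Not entailed — Yusuf buttered the carrot, not the mural; the mural belongs to the scrubbing event.
(f) Entailed — the narrative places the scrubbing before the buttering.

(a), (c), (d), (f)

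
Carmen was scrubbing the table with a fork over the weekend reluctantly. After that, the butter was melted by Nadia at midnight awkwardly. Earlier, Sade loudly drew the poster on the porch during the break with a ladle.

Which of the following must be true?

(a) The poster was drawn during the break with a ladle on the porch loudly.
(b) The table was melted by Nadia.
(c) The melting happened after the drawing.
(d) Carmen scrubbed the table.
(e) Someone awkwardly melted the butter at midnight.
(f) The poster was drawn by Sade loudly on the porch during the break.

(a), (c), (d), (e), (f)

(a) Entailed — generalizing the agent leaves a sub-description the original still satisfies.
(b) Not entailed — Nadia melted the butter, not the table; the table belongs to the scrubbing event.
(c) Entailed — the narrative places the drawing before the melting.
(d) Entailed — 'scrub' is an activity; 'was scrubbing' entails that some scrubbing happened, so 'scrubbed' holds.
(e) Entailed — the original entails any weakening of itself; this just generalizes the agent.
(f) Entailed — the original entails any weakening of itself; this just drops 'with a ladle'.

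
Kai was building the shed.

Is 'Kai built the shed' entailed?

'was building' is progressive; for an accomplishment like 'build the shed', it doesn't entail completion.

no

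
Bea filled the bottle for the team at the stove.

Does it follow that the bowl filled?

Nothing is said about any bowl; only the bottle is affected.

no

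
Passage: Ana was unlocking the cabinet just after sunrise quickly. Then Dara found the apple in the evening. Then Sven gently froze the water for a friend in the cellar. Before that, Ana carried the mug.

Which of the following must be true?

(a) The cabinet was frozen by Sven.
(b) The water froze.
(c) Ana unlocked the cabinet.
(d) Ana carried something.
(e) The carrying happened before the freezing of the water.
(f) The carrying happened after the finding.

(b), (d), (e)

(a) Not entailed — Sven froze the water, not the cabinet; the cabinet belongs to the unlocking event.
(b) Entailed — 'Sven froze the water' is causative; it entails the inchoative 'the water froze'.
(c) Not entailed — 'was unlocking' is progressive on an accomplishment; it does not entail the completed 'unlocked'.
(d) Entailed — this follows by dropping conjuncts from the carrying event's description.
(e) Entailed — the narrative places the carrying before the freezing.
(f) Not entailed — the narrative doesn't order the finding relative to the carrying.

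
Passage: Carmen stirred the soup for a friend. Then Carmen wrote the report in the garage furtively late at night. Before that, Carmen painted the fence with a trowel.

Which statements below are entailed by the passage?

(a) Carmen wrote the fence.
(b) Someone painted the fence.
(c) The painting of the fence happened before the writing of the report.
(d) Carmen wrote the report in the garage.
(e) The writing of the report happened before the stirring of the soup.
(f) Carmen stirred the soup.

(a) Not entailed — Carmen wrote the report, not the fence; the fence belongs to the painting event.
(b) Entailed — the original entails any weakening of itself; this just drops 'with a trowel' and generalizes the agent.
(c) Entailed — the narrative places the painting before the writing.
(d) Entailed — the original entails any weakening of itself; this just drops 'furtively', 'late at night'.
(e) Not entailed — the narrative places the stirring before the writing, not after.
(f) Entailed — dropping 'for a friend' leaves a sub-description the original still satisfies.

(b), (c), (d), (f)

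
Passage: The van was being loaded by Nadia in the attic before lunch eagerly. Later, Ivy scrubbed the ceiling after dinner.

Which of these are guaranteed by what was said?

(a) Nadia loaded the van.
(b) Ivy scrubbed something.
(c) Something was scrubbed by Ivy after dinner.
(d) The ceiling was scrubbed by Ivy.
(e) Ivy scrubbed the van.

(a) Not entailed — 'was loading' is progressive on an accomplishment; it does not entail the completed 'loaded'.
(b) Entailed — the original entails any weakening of itself; this just drops 'after dinner' and generalizes the patient.
(c) Entailed — the original entails any weakening of itself; this just generalizes the patient.
(d) Entailed — this follows by dropping conjuncts from the scrubbing event's description.
(e) Not entailed — Ivy scrubbed the ceiling, not the van; the van belongs to the loading event.

(b), (c), (d)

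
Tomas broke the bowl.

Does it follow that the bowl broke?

'Tomas broke the bowl' is the causative; it entails the inchoative 'the bowl broke'.

yes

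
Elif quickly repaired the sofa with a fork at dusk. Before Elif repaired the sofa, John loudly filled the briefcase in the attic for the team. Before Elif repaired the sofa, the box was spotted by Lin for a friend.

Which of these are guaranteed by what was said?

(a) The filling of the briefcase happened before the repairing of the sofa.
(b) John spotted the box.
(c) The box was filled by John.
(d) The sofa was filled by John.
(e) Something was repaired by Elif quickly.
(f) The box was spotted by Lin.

(a) Entailed — the narrative places the filling before the repairing.
(b) Not entailed — the passage has Lin spotting the box, not John.
(c) Not entailed — John filled the briefcase, not the box; the box belongs to the spotting event.
(d) Not entailed — John filled the briefcase, not the sofa; the sofa belongs to the repairing event.
(e) Entailed — the original entails any weakening of itself; this just drops 'at dusk', 'with a fork' and generalizes the patient.
(f) Entailed — the original entails any weakening of itself; this just drops 'for a friend'.

(a), (e), (f)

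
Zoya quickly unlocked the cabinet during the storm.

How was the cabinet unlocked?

quickly

'quickly' marks the manner of the unlocking event.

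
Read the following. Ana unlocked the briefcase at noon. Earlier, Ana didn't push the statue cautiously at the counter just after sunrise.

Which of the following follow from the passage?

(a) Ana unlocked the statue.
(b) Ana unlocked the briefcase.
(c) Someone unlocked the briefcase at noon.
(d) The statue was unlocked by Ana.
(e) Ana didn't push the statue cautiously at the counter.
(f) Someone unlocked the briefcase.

(a) Not entailed — Ana unlocked the briefcase, not the statue; the statue belongs to the pushing event.
(b) Entailed — dropping 'at noon' leaves a sub-description the original still satisfies.
(c) Entailed — every conjunct here is already in the original unlocking event.
(d) Not entailed — Ana unlocked the briefcase, not the statue; the statue belongs to the pushing event.
(e) Not entailed — dropping 'just after sunrise' under negation is not valid — the original leaves open that Ana pushed the statue some other way.
(f) Entailed — this follows by dropping conjuncts from the unlocking event's description.

(b), (c), (f)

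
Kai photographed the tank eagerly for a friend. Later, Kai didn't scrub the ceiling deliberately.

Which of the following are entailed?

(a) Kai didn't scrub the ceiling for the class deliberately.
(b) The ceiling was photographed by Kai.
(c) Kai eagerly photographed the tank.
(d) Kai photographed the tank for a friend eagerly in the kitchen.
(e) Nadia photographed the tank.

(a), (c)

(a) Entailed — under negation, adding a further restriction is entailed: if no such scrubbing event occurred, none occurred for the class either.
(b) Not entailed — Kai photographed the tank, not the ceiling; the ceiling belongs to the scrubbing event.
(c) Entailed — the original entails any weakening of itself; this just drops 'for a friend'.
(d) Not entailed — 'in the kitchen' adds information not in the original event.
(e) Not entailed — the passage has Kai photographing the tank, not Nadia.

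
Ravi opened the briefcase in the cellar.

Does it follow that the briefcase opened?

yes

'Ravi opened the briefcase' is the causative; it entails the inchoative 'the briefcase opened'.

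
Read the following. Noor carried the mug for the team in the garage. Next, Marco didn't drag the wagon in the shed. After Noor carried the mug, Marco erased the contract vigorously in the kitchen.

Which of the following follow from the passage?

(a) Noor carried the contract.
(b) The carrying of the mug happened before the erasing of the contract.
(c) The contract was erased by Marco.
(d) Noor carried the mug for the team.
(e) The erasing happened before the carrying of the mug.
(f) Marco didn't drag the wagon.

(b), (c), (d)

(a) Not entailed — Noor carried the mug, not the contract; the contract belongs to the erasing event.
(b) Entailed — the narrative places the carrying before the erasing.
(c) Entailed — dropping 'in the kitchen', 'vigorously' leaves a sub-description the original still satisfies.
(d) Entailed — the original entails any weakening of itself; this just drops 'in the garage'.
(e) Not entailed — the narrative places the carrying before the erasing, not after.
(f) Not entailed — dropping 'in the shed' under negation is not valid — the original leaves open that Marco dragged the wagon some other way.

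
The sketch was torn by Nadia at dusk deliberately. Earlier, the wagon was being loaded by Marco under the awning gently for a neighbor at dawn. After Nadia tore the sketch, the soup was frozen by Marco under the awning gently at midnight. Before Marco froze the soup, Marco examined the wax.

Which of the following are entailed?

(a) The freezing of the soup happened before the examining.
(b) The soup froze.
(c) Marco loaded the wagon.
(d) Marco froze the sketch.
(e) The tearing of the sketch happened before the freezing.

(a) Not entailed — the narrative places the examining before the freezing, not after.
(b) Entailed — 'Marco froze the soup' is causative; it entails the inchoative 'the soup froze'.
(c) Not entailed — 'was loading' is progressive on an accomplishment; it does not entail the completed 'loaded'.
(d) Not entailed — Marco froze the soup, not the sketch; the sketch belongs to the tearing event.
(e) Entailed — the narrative places the tearing before the freezing.

(b), (e)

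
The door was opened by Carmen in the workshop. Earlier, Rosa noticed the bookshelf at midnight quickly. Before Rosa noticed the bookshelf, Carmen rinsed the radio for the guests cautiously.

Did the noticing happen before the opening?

The narrative orders the noticing before the opening.

yes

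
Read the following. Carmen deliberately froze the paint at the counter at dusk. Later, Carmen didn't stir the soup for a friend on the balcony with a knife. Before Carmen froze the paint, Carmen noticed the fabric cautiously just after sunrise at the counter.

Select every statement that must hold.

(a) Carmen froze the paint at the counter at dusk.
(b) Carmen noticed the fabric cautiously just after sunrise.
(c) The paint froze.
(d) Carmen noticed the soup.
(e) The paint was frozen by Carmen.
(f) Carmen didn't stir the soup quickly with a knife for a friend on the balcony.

(a), (b), (c), (e), (f)

(a) Entailed — this follows by dropping conjuncts from the freezing event's description.
(b) Entailed — this follows by dropping conjuncts from the noticing event's description.
(c) Entailed — 'Carmen froze the paint' is causative; it entails the inchoative 'the paint froze'.
(d) Not entailed — Carmen noticed the fabric, not the soup; the soup belongs to the stirring event.
(e) Entailed — the original entails any weakening of itself; this just drops 'deliberately', 'at the counter', 'at dusk'.
(f) Entailed — under negation, adding a further restriction is entailed: if no such stirring event occurred, none occurred quickly either.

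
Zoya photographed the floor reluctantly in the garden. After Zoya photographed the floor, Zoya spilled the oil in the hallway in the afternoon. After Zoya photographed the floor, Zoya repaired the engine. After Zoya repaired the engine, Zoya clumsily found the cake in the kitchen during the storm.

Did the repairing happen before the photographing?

no

The narrative orders the photographing before the repairing.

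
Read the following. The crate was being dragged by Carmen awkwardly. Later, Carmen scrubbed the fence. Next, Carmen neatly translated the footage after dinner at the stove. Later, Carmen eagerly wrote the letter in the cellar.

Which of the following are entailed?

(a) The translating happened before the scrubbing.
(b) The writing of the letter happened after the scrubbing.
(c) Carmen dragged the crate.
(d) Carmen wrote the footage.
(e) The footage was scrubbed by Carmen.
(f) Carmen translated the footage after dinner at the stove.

(a) Not entailed — the narrative places the scrubbing before the translating, not after.
(b) Entailed — the narrative places the scrubbing before the writing.
(c) Entailed — 'drag' is an activity; 'was dragging' entails that some dragging happened, so 'dragged' holds.
(d) Not entailed — Carmen wrote the letter, not the footage; the footage belongs to the translating event.
(e) Not entailed — Carmen scrubbed the fence, not the footage; the footage belongs to the translating event.
(f) Entailed — the original entails any weakening of itself; this just drops 'neatly'.

(b), (c), (f)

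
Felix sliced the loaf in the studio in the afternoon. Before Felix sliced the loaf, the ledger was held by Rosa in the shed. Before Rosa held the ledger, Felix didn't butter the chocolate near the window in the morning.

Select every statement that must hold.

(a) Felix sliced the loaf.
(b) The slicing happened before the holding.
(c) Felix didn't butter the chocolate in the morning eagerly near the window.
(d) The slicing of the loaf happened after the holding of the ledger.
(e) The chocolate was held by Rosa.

(a), (c), (d)

(a) Entailed — the original entails any weakening of itself; this just drops 'in the studio', 'in the afternoon'.
(b) Not entailed — the narrative places the holding before the slicing, not after.
(c) Entailed — under negation, adding a further restriction is entailed: if no such buttering event occurred, none occurred eagerly either.
(d) Entailed — the narrative places the holding before the slicing.
(e) Not entailed — Rosa held the ledger, not the chocolate; the chocolate belongs to the buttering event.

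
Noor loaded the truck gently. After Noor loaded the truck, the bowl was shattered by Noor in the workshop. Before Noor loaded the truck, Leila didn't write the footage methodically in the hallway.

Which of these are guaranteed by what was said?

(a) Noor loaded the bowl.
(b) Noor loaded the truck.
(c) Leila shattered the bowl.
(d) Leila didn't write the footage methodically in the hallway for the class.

(b), (d)

(a) Not entailed — Noor loaded the truck, not the bowl; the bowl belongs to the shattering event.
(b) Entailed — the original entails any weakening of itself; this just drops 'gently'.
(c) Not entailed — the passage has Noor shattering the bowl, not Leila.
(d) Entailed — under negation, adding a further restriction is entailed: if no such writing event occurred, none occurred for the class either.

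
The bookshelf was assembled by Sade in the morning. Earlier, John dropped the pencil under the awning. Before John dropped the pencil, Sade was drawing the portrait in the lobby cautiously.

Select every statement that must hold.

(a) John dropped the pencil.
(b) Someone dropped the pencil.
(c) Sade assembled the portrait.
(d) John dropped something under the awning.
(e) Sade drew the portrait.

(a), (b), (d)

(a) Entailed — this follows by dropping conjuncts from the dropping event's description.
(b) Entailed — this follows by dropping conjuncts from the dropping event's description.
(c) Not entailed — Sade assembled the bookshelf, not the portrait; the portrait belongs to the drawing event.
(d) Entailed — generalizing the patient leaves a sub-description the original still satisfies.
(e) Not entailed — 'was drawing' is progressive on an accomplishment; it does not entail the completed 'drew'.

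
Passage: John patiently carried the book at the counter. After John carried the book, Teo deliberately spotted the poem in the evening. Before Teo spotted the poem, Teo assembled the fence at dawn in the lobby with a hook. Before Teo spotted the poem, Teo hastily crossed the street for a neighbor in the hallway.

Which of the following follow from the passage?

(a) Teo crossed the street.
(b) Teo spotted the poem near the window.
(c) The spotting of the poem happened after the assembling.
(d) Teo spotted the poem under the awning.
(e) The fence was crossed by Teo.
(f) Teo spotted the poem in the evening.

(a) Entailed — the original entails any weakening of itself; this just drops 'hastily', 'for a neighbor', 'in the hallway'.
(b) Not entailed — 'near the window' adds information not in the original event.
(c) Entailed — the narrative places the assembling before the spotting.
(d) Not entailed — 'under the awning' adds information not in the original event.
(e) Not entailed — Teo crossed the street, not the fence; the fence belongs to the assembling event.
(f) Entailed — every conjunct here is already in the original spotting event.

(a), (c), (f)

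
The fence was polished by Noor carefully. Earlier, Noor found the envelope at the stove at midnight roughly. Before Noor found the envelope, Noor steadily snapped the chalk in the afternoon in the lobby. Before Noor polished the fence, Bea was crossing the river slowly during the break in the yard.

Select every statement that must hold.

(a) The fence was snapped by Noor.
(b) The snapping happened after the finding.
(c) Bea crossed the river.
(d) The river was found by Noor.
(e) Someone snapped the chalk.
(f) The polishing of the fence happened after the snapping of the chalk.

(a) Not entailed — Noor snapped the chalk, not the fence; the fence belongs to the polishing event.
(b) Not entailed — the narrative places the snapping before the finding, not after.
(c) Not entailed — 'was crossing' is progressive on an accomplishment; it does not entail the completed 'crossed'.
(d) Not entailed — Noor found the envelope, not the river; the river belongs to the crossing event.
(e) Entailed — every conjunct here is already in the original snapping event.
(f) Entailed — the narrative places the snapping before the polishing.

(e), (f)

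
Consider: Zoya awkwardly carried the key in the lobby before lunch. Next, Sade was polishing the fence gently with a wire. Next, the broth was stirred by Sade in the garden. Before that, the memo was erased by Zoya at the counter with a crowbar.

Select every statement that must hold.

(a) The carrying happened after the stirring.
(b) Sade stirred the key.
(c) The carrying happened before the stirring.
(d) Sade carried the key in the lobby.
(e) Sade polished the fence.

(a) Not entailed — the narrative places the carrying before the stirring, not after.
(b) Not entailed — Sade stirred the broth, not the key; the key belongs to the carrying event.
(c) Entailed — the narrative places the carrying before the stirring.
(d) Not entailed — the passage has Zoya carrying the key, not Sade.
(e) Entailed — 'polish' is an activity; 'was polishing' entails that some polishing happened, so 'polished' holds.

(c), (e)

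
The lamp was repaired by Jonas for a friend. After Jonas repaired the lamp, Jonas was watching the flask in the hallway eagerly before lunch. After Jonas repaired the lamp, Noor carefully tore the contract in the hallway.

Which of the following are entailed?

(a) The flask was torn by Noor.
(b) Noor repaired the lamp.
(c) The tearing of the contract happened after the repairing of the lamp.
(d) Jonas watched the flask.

(a) Not entailed — Noor tore the contract, not the flask; the flask belongs to the watching event.
(b) Not entailed — the passage has Jonas repairing the lamp, not Noor.
(c) Entailed — the narrative places the repairing before the tearing.
(d) Entailed — 'watch' is an activity; 'was watching' entails that some watching happened, so 'watched' holds.

(c), (d)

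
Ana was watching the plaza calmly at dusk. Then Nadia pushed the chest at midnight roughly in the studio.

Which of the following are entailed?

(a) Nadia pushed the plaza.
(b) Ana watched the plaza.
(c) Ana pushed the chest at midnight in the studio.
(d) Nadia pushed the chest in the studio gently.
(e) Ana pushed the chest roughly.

(b)

(a) Not entailed — Nadia pushed the chest, not the plaza; the plaza belongs to the watching event.
(b) Entailed — 'watch' is an activity; 'was watching' entails that some watching happened, so 'watched' holds.
(c) Not entailed — the passage has Nadia pushing the chest, not Ana.
(d) Not entailed — 'gently' adds a manner not in (and inconsistent with) the original.
(e) Not entailed — the passage has Nadia pushing the chest, not Ana.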